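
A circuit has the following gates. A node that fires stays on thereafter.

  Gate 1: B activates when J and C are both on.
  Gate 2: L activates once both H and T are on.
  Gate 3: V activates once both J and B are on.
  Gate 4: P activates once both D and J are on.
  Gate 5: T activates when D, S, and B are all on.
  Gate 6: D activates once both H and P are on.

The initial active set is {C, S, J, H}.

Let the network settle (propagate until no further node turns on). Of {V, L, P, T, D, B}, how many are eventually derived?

J and C are on, so B activates (Gate 1).
J and B are on, so V activates (Gate 3).
V: reached.
L would need H and T (Gate 2), but T never turns on.
P would need D and J (Gate 4), but D never turns on.
T would need D, S, and B (Gate 5), but D never turns on.
D would need H and P (Gate 6), but P never turns on.
B: reached.
Reached: V and B — 2 of the 6.

2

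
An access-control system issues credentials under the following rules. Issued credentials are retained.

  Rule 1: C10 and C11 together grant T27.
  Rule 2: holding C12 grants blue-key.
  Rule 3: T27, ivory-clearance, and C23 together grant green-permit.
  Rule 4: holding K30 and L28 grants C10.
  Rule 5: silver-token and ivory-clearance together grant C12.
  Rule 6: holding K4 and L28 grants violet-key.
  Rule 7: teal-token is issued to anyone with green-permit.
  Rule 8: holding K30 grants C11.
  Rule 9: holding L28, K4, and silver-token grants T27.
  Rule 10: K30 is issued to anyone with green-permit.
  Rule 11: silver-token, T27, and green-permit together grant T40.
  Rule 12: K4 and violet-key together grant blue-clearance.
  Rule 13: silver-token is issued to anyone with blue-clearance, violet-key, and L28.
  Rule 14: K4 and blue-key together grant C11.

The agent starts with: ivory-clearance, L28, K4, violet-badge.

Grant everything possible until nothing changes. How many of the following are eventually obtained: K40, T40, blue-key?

Holding K4 and L28 grants violet-key (Rule 6).
Holding K4 and violet-key grants blue-clearance (Rule 12).
Holding blue-clearance, violet-key, and L28 grants silver-token (Rule 13).
Holding silver-token and ivory-clearance grants C12 (Rule 5).
Holding C12 grants blue-key (Rule 2).
No rule produces K40, and it is not given.
T40 would need silver-token, T27, and green-permit (Rule 11), but green-permit is never granted.
blue-key: reached.
Reached: blue-key — 1 of the 3.

1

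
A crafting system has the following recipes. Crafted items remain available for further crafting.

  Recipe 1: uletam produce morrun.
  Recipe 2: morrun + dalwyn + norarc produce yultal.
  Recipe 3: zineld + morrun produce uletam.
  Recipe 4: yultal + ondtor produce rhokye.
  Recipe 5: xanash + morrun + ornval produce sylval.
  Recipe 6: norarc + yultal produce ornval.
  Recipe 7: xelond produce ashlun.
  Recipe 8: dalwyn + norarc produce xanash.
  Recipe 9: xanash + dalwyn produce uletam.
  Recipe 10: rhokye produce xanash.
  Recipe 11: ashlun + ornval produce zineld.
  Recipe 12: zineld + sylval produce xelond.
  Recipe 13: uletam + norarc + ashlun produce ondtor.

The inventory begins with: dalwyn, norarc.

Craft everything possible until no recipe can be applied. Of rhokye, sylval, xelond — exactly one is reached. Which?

sylval

Using Recipe 8, dalwyn and norarc make xanash.
Using Recipe 9, xanash and dalwyn make uletam.
Using Recipe 1, uletam makes morrun.
morrun + dalwyn + norarc → yultal (Recipe 2).
norarc + yultal → ornval (Recipe 6).
Using Recipe 5, xanash, morrun, and ornval make sylval.
xelond would need zineld and sylval (Recipe 12), but zineld is never obtained. rhokye would need yultal and ondtor (Recipe 4), but ondtor is never obtained.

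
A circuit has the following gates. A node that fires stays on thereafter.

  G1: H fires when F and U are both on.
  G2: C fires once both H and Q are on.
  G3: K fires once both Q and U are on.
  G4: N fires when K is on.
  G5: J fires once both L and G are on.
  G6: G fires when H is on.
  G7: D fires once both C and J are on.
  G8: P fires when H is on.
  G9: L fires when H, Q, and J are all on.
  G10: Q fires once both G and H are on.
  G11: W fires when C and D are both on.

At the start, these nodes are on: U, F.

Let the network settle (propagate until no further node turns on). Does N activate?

Yes

F and U are on, so H fires (G1).
H is on, so G fires (G6).
G and H are on, so Q fires (G10).
G3: Q and U on → K on.
G4: K on → N on.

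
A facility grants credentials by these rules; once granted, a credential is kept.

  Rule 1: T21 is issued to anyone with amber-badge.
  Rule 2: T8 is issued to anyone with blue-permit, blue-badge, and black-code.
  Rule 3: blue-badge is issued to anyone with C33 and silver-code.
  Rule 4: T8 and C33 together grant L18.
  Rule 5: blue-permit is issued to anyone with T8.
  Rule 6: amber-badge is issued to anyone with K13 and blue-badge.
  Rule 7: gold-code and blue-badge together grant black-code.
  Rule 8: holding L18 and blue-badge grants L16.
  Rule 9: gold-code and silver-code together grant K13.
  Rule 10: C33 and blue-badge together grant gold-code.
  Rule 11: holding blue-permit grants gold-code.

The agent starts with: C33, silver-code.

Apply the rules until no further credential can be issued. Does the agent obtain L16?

No

L16 would need L18 and blue-badge (Rule 8), but L18 is never granted.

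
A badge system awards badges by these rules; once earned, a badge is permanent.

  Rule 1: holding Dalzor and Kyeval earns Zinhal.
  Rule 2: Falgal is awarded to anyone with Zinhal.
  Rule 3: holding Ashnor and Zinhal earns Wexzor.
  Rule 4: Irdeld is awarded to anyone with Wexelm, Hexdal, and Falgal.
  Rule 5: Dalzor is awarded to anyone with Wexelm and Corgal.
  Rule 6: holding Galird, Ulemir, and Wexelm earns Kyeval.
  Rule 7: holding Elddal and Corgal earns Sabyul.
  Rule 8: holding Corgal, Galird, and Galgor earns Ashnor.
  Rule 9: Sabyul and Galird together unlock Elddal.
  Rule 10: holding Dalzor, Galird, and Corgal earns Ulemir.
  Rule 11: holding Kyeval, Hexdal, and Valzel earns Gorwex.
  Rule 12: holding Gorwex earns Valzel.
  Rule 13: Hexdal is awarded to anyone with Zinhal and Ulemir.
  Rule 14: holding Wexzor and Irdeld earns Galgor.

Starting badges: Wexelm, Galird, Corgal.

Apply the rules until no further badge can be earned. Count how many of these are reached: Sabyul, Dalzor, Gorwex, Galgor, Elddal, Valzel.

1

With Wexelm and Corgal, Dalzor is earned (Rule 5).
Sabyul would need Elddal and Corgal (Rule 7), but Elddal is never earned.
Dalzor: reached.
Gorwex would need Kyeval, Hexdal, and Valzel (Rule 11), but Valzel is never earned.
Galgor would need Wexzor and Irdeld (Rule 14), but Wexzor is never earned.
Elddal would need Sabyul and Galird (Rule 9), but Sabyul is never earned.
Valzel would need Gorwex (Rule 12), but Gorwex is never earned.
Reached: Dalzor — 1 of the 6.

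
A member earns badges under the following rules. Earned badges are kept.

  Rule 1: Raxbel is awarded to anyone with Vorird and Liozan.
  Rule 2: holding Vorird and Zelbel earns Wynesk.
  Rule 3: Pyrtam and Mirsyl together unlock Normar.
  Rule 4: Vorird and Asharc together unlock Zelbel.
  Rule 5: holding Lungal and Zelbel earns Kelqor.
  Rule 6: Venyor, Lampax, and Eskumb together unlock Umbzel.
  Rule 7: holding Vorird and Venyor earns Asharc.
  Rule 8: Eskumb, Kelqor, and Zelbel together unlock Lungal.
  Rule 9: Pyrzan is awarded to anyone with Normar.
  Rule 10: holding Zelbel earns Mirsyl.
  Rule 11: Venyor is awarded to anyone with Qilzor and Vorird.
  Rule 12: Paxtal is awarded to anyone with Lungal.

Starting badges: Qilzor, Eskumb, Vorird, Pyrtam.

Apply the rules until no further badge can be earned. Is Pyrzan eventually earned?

Yes

With Qilzor and Vorird, Venyor is earned (Rule 11).
With Vorird and Venyor, Asharc is earned (Rule 7).
With Vorird and Asharc, Zelbel is earned (Rule 4).
With Zelbel, Mirsyl is earned (Rule 10).
With Pyrtam and Mirsyl, Normar is earned (Rule 3).
With Normar, Pyrzan is earned (Rule 9).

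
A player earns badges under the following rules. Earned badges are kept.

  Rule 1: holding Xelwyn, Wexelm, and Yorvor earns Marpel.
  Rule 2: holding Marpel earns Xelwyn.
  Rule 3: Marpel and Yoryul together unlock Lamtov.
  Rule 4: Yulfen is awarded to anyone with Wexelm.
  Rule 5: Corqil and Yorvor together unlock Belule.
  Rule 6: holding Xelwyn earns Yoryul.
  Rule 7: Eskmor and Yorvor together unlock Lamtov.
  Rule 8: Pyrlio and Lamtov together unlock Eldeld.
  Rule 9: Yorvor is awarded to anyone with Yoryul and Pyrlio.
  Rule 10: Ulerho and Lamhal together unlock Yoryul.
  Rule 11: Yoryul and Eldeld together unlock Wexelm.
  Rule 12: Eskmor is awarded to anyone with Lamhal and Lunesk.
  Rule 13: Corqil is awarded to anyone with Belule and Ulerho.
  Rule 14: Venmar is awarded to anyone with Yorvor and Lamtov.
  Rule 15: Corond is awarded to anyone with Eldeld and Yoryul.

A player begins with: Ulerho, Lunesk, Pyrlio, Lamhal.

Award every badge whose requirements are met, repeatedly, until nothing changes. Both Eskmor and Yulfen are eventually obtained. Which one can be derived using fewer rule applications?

Eskmor: With Lamhal and Lunesk, Eskmor is earned (Rule 12). [1 rule application]
Yulfen: With Ulerho and Lamhal, Yoryul is earned (Rule 10). With Lamhal and Lunesk, Eskmor is earned (Rule 12). With Yoryul and Pyrlio, Yorvor is earned (Rule 9). With Eskmor and Yorvor, Lamtov is earned (Rule 7). With Pyrlio and Lamtov, Eldeld is earned (Rule 8). With Yoryul and Eldeld, Wexelm is earned (Rule 11). With Wexelm, Yulfen is earned (Rule 4). [7 rule applications]
Eskmor needs fewer.

Eskmor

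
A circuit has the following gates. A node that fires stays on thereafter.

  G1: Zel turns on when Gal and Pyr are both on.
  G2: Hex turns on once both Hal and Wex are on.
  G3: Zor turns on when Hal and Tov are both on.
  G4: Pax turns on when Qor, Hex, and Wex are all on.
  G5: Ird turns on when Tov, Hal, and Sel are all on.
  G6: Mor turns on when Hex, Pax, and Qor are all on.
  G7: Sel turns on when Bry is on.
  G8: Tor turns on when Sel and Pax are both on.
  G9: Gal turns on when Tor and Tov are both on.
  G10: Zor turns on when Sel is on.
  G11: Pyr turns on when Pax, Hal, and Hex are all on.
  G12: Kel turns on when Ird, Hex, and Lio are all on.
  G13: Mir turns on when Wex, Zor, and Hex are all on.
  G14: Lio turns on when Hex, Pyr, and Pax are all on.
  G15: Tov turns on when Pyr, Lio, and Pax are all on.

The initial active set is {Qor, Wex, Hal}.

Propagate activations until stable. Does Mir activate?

Yes

Hal and Wex are on, so Hex turns on (G2).
Qor, Hex, and Wex are on, so Pax turns on (G4).
Pax, Hal, and Hex are on, so Pyr turns on (G11).
Hex, Pyr, and Pax are on, so Lio turns on (G14).
Pyr, Lio, and Pax are on, so Tov turns on (G15).
G3: Hal and Tov on → Zor on.
G13: Wex, Zor, and Hex on → Mir on.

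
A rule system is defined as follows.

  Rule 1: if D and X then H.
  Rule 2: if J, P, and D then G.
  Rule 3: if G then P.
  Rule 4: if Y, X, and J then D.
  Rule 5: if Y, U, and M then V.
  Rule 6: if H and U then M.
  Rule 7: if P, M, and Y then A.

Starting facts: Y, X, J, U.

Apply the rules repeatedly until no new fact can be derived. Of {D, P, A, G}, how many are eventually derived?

1

Y, X, and J hold, so D follows (Rule 4).
D: reached.
P would need G (Rule 3), but G is never established.
A would need P, M, and Y (Rule 7), but P is never established.
G would need J, P, and D (Rule 2), but P is never established.
Reached: D — 1 of the 4.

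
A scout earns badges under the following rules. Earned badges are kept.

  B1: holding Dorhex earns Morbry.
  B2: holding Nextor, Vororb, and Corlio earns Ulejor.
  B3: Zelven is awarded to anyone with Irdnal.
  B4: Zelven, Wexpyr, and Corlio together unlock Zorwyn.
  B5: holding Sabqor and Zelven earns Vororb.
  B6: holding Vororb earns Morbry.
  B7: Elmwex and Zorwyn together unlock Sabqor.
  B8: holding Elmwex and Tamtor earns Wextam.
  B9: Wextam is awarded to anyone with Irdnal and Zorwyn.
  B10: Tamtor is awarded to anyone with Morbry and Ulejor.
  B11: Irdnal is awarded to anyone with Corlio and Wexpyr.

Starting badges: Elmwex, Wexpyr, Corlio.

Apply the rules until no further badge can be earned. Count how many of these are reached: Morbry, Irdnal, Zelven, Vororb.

With Corlio and Wexpyr, Irdnal is earned (B11).
With Irdnal, Zelven is earned (B3).
With Zelven, Wexpyr, and Corlio, Zorwyn is earned (B4).
With Elmwex and Zorwyn, Sabqor is earned (B7).
With Sabqor and Zelven, Vororb is earned (B5).
With Vororb, Morbry is earned (B6).
Morbry: reached.
Irdnal: reached.
Zelven: reached.
Vororb: reached.
All 4 are reached.

4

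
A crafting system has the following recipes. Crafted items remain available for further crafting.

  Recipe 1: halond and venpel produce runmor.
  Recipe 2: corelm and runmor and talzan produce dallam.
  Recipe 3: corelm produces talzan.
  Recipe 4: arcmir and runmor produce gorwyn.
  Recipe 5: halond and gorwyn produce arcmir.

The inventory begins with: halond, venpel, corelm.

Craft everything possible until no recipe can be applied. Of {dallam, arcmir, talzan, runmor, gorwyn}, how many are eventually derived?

Using Recipe 3, corelm makes talzan.
Using Recipe 1, halond and venpel make runmor.
corelm and runmor and talzan → dallam (Recipe 2).
dallam: reached.
arcmir would need halond and gorwyn (Recipe 5), but gorwyn is never obtained.
talzan: reached.
runmor: reached.
gorwyn would need arcmir and runmor (Recipe 4), but arcmir is never obtained.
Reached: dallam, talzan, and runmor — 3 of the 5.

3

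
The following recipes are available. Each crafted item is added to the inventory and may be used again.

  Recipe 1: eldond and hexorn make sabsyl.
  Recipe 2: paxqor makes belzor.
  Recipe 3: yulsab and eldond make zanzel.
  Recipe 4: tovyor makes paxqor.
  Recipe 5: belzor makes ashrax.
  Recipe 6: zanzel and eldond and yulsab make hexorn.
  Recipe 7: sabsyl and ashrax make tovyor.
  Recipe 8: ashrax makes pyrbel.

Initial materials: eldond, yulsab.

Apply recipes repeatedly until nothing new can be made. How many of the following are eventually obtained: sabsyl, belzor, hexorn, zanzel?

Using Recipe 3, yulsab and eldond make zanzel.
Using Recipe 6, zanzel, eldond, and yulsab make hexorn.
eldond and hexorn → sabsyl (Recipe 1).
sabsyl: reached.
belzor would need paxqor (Recipe 2), but paxqor is never obtained.
hexorn: reached.
zanzel: reached.
Reached: sabsyl, hexorn, and zanzel — 3 of the 4.

3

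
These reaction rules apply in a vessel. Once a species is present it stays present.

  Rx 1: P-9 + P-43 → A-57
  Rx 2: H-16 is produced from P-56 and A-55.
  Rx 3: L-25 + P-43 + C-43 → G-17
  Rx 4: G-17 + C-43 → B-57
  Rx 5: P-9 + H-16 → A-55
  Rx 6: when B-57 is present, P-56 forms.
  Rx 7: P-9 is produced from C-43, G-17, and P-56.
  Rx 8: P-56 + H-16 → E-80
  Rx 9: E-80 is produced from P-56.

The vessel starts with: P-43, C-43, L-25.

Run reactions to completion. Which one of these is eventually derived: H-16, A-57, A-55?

L-25, P-43, and C-43 present → G-17 forms (Rx 3).
G-17 and C-43 present → B-57 forms (Rx 4).
B-57 present → P-56 forms (Rx 6).
C-43, G-17, and P-56 present → P-9 forms (Rx 7).
P-9 and P-43 present → A-57 forms (Rx 1).
A-55 would need P-9 and H-16 (Rx 5), but H-16 never forms. H-16 would need P-56 and A-55 (Rx 2), but A-55 never forms.

A-57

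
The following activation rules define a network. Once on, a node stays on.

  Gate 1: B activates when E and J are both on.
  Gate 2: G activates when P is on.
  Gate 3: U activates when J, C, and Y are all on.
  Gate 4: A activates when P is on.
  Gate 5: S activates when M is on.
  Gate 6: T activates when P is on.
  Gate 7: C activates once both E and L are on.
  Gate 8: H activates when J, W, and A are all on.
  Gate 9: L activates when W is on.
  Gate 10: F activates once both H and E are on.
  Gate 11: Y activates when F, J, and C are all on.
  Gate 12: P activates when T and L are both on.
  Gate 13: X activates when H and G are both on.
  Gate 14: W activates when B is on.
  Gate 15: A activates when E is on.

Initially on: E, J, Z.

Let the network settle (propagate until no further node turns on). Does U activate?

Gate 15: E on → A on.
E and J are on, so B activates (Gate 1).
Gate 14: B on → W on.
W is on, so L activates (Gate 9).
J, W, and A are on, so H activates (Gate 8).
H and E are on, so F activates (Gate 10).
Gate 7: E and L on → C on.
F, J, and C are on, so Y activates (Gate 11).
J, C, and Y are on, so U activates (Gate 3).

Yes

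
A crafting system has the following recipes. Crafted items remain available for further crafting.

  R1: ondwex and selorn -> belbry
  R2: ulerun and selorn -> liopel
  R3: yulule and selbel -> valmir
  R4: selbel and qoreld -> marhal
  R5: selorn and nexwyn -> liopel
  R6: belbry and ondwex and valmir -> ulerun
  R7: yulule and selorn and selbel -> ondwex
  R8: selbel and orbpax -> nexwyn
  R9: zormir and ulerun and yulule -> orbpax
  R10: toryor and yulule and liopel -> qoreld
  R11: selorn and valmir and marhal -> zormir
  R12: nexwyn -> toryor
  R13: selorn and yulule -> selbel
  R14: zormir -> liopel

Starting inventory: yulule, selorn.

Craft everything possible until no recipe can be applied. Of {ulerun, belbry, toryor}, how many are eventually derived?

2

Using R13, selorn and yulule make selbel.
Using R7, yulule, selorn, and selbel make ondwex.
yulule and selbel -> valmir (R3).
ondwex and selorn -> belbry (R1).
Using R6, belbry, ondwex, and valmir make ulerun.
ulerun: reached.
belbry: reached.
toryor would need nexwyn (R12), but nexwyn is never obtained.
Reached: ulerun and belbry — 2 of the 3.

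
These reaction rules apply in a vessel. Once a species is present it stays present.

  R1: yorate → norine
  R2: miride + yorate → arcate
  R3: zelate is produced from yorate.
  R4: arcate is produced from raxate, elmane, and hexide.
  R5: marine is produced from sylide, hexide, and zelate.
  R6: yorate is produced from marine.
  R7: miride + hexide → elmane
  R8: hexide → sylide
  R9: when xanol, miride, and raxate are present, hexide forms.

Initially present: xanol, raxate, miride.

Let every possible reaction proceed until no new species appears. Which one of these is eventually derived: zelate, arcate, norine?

arcate

xanol, miride, and raxate present → hexide forms (R9).
miride and hexide present → elmane forms (R7).
raxate, elmane, and hexide present → arcate forms (R4).
norine would need yorate (R1), but yorate never forms. zelate would need yorate (R3), but yorate never forms.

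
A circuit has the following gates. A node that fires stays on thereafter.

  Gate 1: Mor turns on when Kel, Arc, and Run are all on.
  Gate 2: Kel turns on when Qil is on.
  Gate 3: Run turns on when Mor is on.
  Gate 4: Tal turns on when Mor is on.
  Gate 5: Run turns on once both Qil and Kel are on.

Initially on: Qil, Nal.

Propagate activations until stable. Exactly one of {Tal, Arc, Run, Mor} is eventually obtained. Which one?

Qil is on, so Kel turns on (Gate 2).
Qil and Kel are on, so Run turns on (Gate 5).
No rule produces Arc, and it is not given. Mor would need Kel, Arc, and Run (Gate 1), but Arc never turns on. Tal would need Mor (Gate 4), but Mor never turns on.

Run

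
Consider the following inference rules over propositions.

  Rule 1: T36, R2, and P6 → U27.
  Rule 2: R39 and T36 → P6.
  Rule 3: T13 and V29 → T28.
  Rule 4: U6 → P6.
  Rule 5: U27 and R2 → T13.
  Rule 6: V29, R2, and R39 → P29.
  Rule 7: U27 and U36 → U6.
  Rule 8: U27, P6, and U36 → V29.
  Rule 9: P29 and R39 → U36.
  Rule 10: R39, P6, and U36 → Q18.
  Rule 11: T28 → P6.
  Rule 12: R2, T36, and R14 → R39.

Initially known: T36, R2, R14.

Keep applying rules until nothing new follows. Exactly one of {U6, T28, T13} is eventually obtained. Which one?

T13

From R2, T36, and R14, Rule 12 gives R39.
R39 and T36 hold, so P6 follows (Rule 2).
From T36, R2, and P6, Rule 1 gives U27.
From U27 and R2, Rule 5 gives T13.
U6 would need U27 and U36 (Rule 7), but U36 is never established. T28 would need T13 and V29 (Rule 3), but V29 is never established.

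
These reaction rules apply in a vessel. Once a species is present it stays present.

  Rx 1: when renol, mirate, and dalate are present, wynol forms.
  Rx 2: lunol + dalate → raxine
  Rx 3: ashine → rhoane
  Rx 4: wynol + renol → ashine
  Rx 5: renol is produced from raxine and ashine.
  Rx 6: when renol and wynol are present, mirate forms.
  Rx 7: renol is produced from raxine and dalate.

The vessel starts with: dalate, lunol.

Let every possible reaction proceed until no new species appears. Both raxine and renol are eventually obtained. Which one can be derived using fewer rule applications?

raxine

raxine: lunol and dalate present → raxine forms (Rx 2). [1 rule application]
renol: lunol and dalate present → raxine forms (Rx 2). raxine and dalate present → renol forms (Rx 7). [2 rule applications]
raxine needs fewer.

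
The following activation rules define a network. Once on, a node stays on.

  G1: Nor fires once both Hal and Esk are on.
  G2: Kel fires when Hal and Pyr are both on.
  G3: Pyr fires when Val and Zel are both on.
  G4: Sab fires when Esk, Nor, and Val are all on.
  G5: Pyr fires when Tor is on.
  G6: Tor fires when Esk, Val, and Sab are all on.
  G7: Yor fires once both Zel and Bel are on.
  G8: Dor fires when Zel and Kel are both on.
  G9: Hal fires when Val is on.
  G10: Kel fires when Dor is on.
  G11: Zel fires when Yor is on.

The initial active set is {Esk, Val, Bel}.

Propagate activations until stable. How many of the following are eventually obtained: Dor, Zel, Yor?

Dor would need Zel and Kel (G8), but Zel never turns on.
Zel would need Yor (G11), but Yor never turns on.
Yor would need Zel and Bel (G7), but Zel never turns on.
None of the 3 are reached.

0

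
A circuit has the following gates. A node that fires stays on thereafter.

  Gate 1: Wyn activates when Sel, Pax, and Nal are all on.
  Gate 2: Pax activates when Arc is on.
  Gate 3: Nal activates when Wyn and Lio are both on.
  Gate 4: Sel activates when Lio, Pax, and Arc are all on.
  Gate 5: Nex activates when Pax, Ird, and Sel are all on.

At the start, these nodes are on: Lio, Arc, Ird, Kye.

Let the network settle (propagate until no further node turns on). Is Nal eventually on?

No

Nal would need Wyn and Lio (Gate 3), but Wyn never turns on.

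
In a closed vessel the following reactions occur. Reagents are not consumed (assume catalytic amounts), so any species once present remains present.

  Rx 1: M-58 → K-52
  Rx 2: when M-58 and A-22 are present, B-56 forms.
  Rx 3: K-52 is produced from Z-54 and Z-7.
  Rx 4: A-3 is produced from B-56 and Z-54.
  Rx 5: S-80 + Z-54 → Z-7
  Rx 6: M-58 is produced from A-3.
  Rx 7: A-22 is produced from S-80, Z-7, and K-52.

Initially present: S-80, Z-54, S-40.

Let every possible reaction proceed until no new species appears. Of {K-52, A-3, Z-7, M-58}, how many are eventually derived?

S-80 and Z-54 present → Z-7 forms (Rx 5).
Z-54 and Z-7 present → K-52 forms (Rx 3).
K-52: reached.
A-3 would need B-56 and Z-54 (Rx 4), but B-56 never forms.
Z-7: reached.
M-58 would need A-3 (Rx 6), but A-3 never forms.
Reached: K-52 and Z-7 — 2 of the 4.

2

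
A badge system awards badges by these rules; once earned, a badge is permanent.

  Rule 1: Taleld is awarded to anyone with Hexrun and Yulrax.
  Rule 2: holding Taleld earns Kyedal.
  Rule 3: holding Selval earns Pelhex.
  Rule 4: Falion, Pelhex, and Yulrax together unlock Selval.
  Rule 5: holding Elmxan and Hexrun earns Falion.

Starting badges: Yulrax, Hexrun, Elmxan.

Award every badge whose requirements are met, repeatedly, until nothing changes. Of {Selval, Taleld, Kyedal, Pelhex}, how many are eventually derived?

2

With Hexrun and Yulrax, Taleld is earned (Rule 1).
With Taleld, Kyedal is earned (Rule 2).
Selval would need Falion, Pelhex, and Yulrax (Rule 4), but Pelhex is never earned.
Taleld: reached.
Kyedal: reached.
Pelhex would need Selval (Rule 3), but Selval is never earned.
Reached: Taleld and Kyedal — 2 of the 4.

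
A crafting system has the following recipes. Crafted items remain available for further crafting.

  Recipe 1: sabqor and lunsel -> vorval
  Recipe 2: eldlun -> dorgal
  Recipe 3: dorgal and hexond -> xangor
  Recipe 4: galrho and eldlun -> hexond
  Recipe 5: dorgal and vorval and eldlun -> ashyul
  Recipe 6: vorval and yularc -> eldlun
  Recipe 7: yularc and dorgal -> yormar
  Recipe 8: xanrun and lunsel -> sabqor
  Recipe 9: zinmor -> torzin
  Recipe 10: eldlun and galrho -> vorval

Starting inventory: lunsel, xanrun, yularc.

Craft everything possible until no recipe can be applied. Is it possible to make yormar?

Using Recipe 8, xanrun and lunsel make sabqor.
sabqor and lunsel -> vorval (Recipe 1).
Using Recipe 6, vorval and yularc make eldlun.
Using Recipe 2, eldlun makes dorgal.
yularc and dorgal -> yormar (Recipe 7).

Yes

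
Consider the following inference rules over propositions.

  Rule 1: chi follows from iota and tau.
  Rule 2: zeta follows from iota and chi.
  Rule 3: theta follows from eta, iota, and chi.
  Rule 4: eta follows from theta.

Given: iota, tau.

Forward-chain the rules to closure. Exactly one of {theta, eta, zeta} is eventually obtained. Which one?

zeta

iota and tau hold, so chi follows (Rule 1).
From iota and chi, Rule 2 gives zeta.
theta would need eta, iota, and chi (Rule 3), but eta is never established. eta would need theta (Rule 4), but theta is never established.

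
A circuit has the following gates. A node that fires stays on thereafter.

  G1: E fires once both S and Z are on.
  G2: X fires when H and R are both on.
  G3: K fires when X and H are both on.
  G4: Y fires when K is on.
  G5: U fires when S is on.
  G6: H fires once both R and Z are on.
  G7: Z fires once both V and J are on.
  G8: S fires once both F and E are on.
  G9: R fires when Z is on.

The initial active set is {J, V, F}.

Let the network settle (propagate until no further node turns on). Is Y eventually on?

Yes

G7: V and J on → Z on.
G9: Z on → R on.
G6: R and Z on → H on.
G2: H and R on → X on.
X and H are on, so K fires (G3).
G4: K on → Y on.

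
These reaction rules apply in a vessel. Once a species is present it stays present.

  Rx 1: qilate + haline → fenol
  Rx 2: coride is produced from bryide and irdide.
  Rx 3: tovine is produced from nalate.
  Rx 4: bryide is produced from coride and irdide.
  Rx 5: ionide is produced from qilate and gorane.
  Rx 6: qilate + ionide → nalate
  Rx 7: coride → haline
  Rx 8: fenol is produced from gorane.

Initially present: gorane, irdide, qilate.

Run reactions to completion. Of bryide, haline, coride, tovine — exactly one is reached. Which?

tovine

qilate and gorane present → ionide forms (Rx 5).
qilate and ionide present → nalate forms (Rx 6).
nalate present → tovine forms (Rx 3).
bryide would need coride and irdide (Rx 4), but coride never forms. coride would need bryide and irdide (Rx 2), but bryide never forms. haline would need coride (Rx 7), but coride never forms.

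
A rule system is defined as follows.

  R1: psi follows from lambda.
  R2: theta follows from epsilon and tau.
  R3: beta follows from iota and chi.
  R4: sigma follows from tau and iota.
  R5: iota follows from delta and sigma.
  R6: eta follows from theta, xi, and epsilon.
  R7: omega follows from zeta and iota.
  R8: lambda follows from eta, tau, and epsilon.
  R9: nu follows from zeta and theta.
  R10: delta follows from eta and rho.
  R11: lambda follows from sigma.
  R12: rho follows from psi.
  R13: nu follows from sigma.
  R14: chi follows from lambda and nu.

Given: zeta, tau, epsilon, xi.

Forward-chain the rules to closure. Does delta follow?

Yes

From epsilon and tau, R2 gives theta.
From theta, xi, and epsilon, R6 gives eta.
From eta, tau, and epsilon, R8 gives lambda.
From lambda, R1 gives psi.
psi holds, so rho follows (R12).
From eta and rho, R10 gives delta.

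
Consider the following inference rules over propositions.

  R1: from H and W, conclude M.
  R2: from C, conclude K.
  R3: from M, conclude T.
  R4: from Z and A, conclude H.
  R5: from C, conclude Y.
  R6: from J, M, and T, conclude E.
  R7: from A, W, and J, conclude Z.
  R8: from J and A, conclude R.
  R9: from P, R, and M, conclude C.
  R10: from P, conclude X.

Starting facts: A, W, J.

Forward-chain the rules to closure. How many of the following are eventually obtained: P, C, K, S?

0

No rule produces P, and it is not given.
C would need P, R, and M (R9), but P is never established.
K would need C (R2), but C is never established.
No rule produces S, and it is not given.
None of the 4 are reached.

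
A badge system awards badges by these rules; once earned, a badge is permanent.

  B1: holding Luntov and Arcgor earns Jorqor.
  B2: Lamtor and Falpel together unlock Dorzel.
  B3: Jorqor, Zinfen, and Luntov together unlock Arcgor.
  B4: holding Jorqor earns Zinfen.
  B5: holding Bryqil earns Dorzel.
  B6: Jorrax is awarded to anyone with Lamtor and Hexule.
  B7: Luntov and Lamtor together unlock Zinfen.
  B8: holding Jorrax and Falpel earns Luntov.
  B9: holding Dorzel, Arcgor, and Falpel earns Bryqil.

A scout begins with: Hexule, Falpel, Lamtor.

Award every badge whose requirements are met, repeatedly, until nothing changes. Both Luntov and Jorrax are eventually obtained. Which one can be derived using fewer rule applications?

Jorrax

Jorrax: With Lamtor and Hexule, Jorrax is earned (B6). [1 rule application]
Luntov: With Lamtor and Hexule, Jorrax is earned (B6). With Jorrax and Falpel, Luntov is earned (B8). [2 rule applications]
Jorrax needs fewer.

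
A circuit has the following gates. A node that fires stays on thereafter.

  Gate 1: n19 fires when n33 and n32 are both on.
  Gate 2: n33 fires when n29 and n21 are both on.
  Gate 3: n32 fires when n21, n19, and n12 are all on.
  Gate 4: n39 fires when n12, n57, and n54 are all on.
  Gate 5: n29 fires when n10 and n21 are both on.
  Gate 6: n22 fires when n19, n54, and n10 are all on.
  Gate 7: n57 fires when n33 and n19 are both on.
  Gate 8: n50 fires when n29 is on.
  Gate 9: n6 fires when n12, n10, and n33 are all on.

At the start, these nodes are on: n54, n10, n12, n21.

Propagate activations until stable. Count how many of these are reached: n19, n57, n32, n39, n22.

0

n19 would need n33 and n32 (Gate 1), but n32 never turns on.
n57 would need n33 and n19 (Gate 7), but n19 never turns on.
n32 would need n21, n19, and n12 (Gate 3), but n19 never turns on.
n39 would need n12, n57, and n54 (Gate 4), but n57 never turns on.
n22 would need n19, n54, and n10 (Gate 6), but n19 never turns on.
None of the 5 are reached.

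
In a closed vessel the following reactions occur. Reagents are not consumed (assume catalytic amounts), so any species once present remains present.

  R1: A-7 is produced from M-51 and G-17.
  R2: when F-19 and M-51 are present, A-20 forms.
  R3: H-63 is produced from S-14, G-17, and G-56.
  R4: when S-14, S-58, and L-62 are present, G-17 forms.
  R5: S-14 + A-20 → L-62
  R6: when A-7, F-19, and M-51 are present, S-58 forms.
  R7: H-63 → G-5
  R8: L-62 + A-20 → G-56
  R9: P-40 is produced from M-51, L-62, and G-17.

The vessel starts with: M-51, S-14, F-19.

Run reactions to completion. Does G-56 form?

Yes

F-19 and M-51 present → A-20 forms (R2).
S-14 and A-20 present → L-62 forms (R5).
L-62 and A-20 present → G-56 forms (R8).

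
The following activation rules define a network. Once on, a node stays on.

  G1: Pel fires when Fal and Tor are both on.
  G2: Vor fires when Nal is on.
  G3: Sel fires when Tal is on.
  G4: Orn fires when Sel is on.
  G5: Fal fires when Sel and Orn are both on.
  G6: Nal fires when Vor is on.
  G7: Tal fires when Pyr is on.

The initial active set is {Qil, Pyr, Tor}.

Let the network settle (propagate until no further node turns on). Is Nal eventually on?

No

Nal would need Vor (G6), but Vor never turns on.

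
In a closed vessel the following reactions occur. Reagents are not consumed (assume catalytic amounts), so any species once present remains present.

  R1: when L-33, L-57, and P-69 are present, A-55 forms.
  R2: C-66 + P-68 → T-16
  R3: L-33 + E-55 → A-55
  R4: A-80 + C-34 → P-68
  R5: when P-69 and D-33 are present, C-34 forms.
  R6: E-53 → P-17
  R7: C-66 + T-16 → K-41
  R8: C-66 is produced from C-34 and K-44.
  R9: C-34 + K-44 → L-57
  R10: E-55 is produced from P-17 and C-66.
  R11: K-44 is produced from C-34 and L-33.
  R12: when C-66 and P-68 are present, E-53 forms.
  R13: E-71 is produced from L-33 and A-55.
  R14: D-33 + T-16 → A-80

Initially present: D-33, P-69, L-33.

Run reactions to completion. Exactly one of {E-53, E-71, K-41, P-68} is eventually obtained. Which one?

E-71

P-69 and D-33 present → C-34 forms (R5).
C-34 and L-33 present → K-44 forms (R11).
C-34 and K-44 present → L-57 forms (R9).
L-33, L-57, and P-69 present → A-55 forms (R1).
L-33 and A-55 present → E-71 forms (R13).
K-41 would need C-66 and T-16 (R7), but T-16 never forms. E-53 would need C-66 and P-68 (R12), but P-68 never forms. P-68 would need A-80 and C-34 (R4), but A-80 never forms.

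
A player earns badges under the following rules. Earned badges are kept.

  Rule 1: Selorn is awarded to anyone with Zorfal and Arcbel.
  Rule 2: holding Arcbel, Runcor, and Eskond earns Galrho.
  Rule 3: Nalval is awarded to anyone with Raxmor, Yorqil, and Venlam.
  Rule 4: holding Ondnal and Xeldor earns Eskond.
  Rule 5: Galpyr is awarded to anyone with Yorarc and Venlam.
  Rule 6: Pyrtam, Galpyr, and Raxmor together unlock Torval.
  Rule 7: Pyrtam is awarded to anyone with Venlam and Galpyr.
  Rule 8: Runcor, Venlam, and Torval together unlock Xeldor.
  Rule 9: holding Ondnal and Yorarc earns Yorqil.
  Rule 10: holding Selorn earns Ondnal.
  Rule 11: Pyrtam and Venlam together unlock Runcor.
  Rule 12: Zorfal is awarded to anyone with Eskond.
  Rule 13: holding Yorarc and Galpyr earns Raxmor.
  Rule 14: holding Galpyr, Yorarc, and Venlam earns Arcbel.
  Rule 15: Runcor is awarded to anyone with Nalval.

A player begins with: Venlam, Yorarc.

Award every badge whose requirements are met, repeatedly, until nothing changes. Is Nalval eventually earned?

Nalval would need Raxmor, Yorqil, and Venlam (Rule 3), but Yorqil is never earned.

No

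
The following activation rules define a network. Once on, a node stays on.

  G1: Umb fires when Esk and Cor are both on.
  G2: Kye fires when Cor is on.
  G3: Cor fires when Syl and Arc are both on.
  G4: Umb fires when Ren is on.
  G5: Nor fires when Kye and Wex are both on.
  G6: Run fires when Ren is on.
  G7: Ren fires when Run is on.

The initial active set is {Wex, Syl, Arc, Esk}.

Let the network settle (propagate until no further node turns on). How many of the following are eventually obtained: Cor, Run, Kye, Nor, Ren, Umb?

4

Syl and Arc are on, so Cor fires (G3).
G1: Esk and Cor on → Umb on.
Cor is on, so Kye fires (G2).
G5: Kye and Wex on → Nor on.
Cor: reached.
Run would need Ren (G6), but Ren never turns on.
Kye: reached.
Nor: reached.
Ren would need Run (G7), but Run never turns on.
Umb: reached.
Reached: Cor, Kye, Nor, and Umb — 4 of the 6.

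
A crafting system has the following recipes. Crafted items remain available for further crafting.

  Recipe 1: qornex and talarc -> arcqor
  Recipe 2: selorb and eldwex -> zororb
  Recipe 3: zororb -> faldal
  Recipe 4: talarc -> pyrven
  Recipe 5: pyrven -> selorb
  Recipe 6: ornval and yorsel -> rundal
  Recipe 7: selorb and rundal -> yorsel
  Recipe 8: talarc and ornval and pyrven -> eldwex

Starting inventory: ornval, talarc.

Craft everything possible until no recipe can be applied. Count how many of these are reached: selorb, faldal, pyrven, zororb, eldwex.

Using Recipe 4, talarc makes pyrven.
Using Recipe 8, talarc, ornval, and pyrven make eldwex.
pyrven -> selorb (Recipe 5).
Using Recipe 2, selorb and eldwex make zororb.
zororb -> faldal (Recipe 3).
selorb: reached.
faldal: reached.
pyrven: reached.
zororb: reached.
eldwex: reached.
All 5 are reached.

5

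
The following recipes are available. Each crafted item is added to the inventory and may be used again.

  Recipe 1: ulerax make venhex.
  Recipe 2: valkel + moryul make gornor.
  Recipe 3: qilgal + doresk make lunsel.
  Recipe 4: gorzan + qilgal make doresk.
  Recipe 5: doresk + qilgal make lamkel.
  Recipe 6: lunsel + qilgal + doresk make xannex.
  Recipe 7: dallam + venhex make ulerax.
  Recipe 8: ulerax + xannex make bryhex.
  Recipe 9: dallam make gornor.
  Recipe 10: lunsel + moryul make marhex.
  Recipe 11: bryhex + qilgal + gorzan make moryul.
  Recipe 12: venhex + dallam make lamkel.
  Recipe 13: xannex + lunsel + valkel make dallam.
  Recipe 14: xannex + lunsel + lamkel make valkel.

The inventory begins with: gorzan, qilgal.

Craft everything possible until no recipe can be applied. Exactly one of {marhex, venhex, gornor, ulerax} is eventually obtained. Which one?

gornor

Using Recipe 4, gorzan and qilgal make doresk.
doresk + qilgal → lamkel (Recipe 5).
qilgal + doresk → lunsel (Recipe 3).
lunsel + qilgal + doresk → xannex (Recipe 6).
xannex + lunsel + lamkel → valkel (Recipe 14).
xannex + lunsel + valkel → dallam (Recipe 13).
Using Recipe 9, dallam makes gornor.
venhex would need ulerax (Recipe 1), but ulerax is never obtained. marhex would need lunsel and moryul (Recipe 10), but moryul is never obtained. ulerax would need dallam and venhex (Recipe 7), but venhex is never obtained.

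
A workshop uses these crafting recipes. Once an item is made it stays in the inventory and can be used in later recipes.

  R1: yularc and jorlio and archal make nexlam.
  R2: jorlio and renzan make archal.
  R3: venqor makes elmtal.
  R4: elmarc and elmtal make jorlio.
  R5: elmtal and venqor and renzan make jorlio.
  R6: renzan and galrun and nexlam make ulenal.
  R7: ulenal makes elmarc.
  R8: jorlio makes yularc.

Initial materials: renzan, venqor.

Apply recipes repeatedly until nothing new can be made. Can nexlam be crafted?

venqor → elmtal (R3).
Using R5, elmtal, venqor, and renzan make jorlio.
jorlio and renzan → archal (R2).
jorlio → yularc (R8).
yularc and jorlio and archal → nexlam (R1).

Yes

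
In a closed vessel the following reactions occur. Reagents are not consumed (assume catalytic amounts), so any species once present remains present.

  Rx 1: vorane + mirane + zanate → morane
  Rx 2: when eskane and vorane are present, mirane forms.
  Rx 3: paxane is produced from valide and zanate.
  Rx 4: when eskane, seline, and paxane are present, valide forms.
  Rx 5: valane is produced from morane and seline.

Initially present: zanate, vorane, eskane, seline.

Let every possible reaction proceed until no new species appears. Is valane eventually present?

eskane and vorane present → mirane forms (Rx 2).
vorane, mirane, and zanate present → morane forms (Rx 1).
morane and seline present → valane forms (Rx 5).

Yes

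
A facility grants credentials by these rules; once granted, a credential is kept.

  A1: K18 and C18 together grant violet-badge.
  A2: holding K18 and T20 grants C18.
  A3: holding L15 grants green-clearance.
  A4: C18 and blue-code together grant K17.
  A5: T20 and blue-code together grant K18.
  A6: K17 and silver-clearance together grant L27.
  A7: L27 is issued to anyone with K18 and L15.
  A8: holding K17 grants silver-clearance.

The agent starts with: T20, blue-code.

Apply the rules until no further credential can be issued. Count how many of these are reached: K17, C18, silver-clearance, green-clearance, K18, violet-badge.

Holding T20 and blue-code grants K18 (A5).
Holding K18 and T20 grants C18 (A2).
Holding K18 and C18 grants violet-badge (A1).
Holding C18 and blue-code grants K17 (A4).
Holding K17 grants silver-clearance (A8).
K17: reached.
C18: reached.
silver-clearance: reached.
green-clearance would need L15 (A3), but L15 is never granted.
K18: reached.
violet-badge: reached.
Reached: K17, C18, silver-clearance, K18, and violet-badge — 5 of the 6.

5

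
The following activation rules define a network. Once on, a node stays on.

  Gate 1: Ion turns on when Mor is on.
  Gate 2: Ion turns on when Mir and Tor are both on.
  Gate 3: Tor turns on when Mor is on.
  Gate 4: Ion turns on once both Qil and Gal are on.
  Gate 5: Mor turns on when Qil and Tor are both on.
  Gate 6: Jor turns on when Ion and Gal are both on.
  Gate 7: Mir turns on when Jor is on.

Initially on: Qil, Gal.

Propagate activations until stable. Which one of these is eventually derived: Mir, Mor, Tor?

Mir

Qil and Gal are on, so Ion turns on (Gate 4).
Gate 6: Ion and Gal on → Jor on.
Gate 7: Jor on → Mir on.
Tor would need Mor (Gate 3), but Mor never turns on. Mor would need Qil and Tor (Gate 5), but Tor never turns on.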